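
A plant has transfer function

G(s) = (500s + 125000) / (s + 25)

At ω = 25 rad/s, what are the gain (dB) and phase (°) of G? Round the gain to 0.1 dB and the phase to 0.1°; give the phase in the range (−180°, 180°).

Substitute s = j25:
Numerator: 500(j25) + 125000 = 125000 + j12500
Denominator: (j25) + 25 = 25 + j25
|N| = √(125000² + 12500²) ≈ 1.2562e+05, ∠N ≈ 5.71°
|D| = √(25² + 25²) ≈ 35.355, ∠D ≈ 45.00°
|G| = 1.2562e+05 / 35.355 ≈ 3553.1
Gain = 20 log₁₀(3553.1) ≈ 71.01 dB
∠G = 5.71° − 45.00° = -39.29°

71.0 dB, -39.3°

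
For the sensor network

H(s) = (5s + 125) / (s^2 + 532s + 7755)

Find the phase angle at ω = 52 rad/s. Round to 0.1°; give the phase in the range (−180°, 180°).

-15.3°

Substitute s = j52:
Numerator: 5(j52) + 125 = 125 + j260
Denominator: (j52)^2 + 532(j52) + 7755 = 5051 + j27664
|N| = √(125² + 260²) ≈ 288.49, ∠N ≈ 64.32°
|D| = √(5051² + 27664²) ≈ 28121, ∠D ≈ 79.65°
∠H = 64.32° − 79.65° = -15.33°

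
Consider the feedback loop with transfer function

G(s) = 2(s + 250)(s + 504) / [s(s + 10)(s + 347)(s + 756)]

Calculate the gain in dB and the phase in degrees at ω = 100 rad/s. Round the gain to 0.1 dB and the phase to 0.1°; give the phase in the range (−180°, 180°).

-80.0 dB, -164.9°

At s = jω = j100:
zero (s+250): 250 + j100 → |·| = √(250²+100²) = √72500 ≈ 269.26, ∠ = arctan(100/250) ≈ 21.80°
zero (s+504): 504 + j100 → |·| = √(504²+100²) = √264016 ≈ 513.82, ∠ = arctan(100/504) ≈ 11.22°
pole (s+10): 10 + j100 → |·| = √(10²+100²) = √10100 ≈ 100.5, ∠ = arctan(100/10) ≈ 84.29°
pole (s+347): 347 + j100 → |·| = √(347²+100²) = √130409 ≈ 361.12, ∠ = arctan(100/347) ≈ 16.08°
pole (s+756): 756 + j100 → |·| = √(756²+100²) = √581536 ≈ 762.59, ∠ = arctan(100/756) ≈ 7.54°
pole at origin: |s| = 100, ∠ = 90.00° (in denominator)
|G| = 2 · 1.3835e+05 / 2.7676e+09 ≈ 9.9978e-05
Gain = 20 log₁₀(9.9978e-05) ≈ -80.00 dB
∠G = 33.02° − 197.91° = -164.89°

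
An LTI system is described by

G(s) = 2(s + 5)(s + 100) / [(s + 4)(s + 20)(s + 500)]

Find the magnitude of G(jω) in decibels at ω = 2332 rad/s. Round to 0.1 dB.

-61.5 dB

At s = jω = j2332:
zero (s+5): 5 + j2332 → |·| = √(5²+2332²) = √5438249 ≈ 2332, ∠ = arctan(2332/5) ≈ 89.88°
zero (s+100): 100 + j2332 → |·| = √(100²+2332²) = √5448224 ≈ 2334.1, ∠ = arctan(2332/100) ≈ 87.54°
pole (s+4): 4 + j2332 → |·| = √(4²+2332²) = √5438240 ≈ 2332, ∠ = arctan(2332/4) ≈ 89.90°
pole (s+20): 20 + j2332 → |·| = √(20²+2332²) = √5438624 ≈ 2332.1, ∠ = arctan(2332/20) ≈ 89.51°
pole (s+500): 500 + j2332 → |·| = √(500²+2332²) = √5688224 ≈ 2385, ∠ = arctan(2332/500) ≈ 77.90°
|G| = 2 · 5.4431e+06 / 1.2971e+10 ≈ 0.00083927
Gain = 20 log₁₀(0.00083927) ≈ -61.52 dB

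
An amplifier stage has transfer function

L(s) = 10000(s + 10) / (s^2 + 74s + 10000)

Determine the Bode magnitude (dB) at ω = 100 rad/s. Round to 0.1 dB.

42.7 dB

At s = jω = j100:
zero (s+10): 10 + j100 → |·| = √(10²+100²) = √10100 ≈ 100.5, ∠ = arctan(100/10) ≈ 84.29°
quadratic: (j100)² + 74·j100 + 10000 = 0 + j7400 → |·| ≈ 7400, ∠ ≈ 90.00°
|L| = 10000 · 100.5 / 7400 ≈ 135.81
Gain = 20 log₁₀(135.81) ≈ 42.66 dB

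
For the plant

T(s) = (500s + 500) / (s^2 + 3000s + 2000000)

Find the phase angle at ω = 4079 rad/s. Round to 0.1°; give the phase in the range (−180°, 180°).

-50.1°

Substitute s = j4079:
Numerator: 500(j4079) + 500 = 500 + j2039500
Denominator: (j4079)^2 + 3000(j4079) + 2000000 = -14638241 + j12237000
|N| = √(500² + 2039500²) ≈ 2.0395e+06, ∠N ≈ 89.99°
|D| = √(14638241² + 12237000²) ≈ 1.9079e+07, ∠D ≈ 140.11°
∠T = 89.99° − 140.11° = -50.12°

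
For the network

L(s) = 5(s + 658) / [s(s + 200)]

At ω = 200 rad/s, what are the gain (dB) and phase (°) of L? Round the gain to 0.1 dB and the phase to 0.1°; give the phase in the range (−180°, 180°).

-24.3 dB, -118.1°

At s = jω = j200:
zero (s+658): 658 + j200 → |·| = √(658²+200²) = √472964 ≈ 687.72, ∠ = arctan(200/658) ≈ 16.91°
pole (s+200): 200 + j200 → |·| = √(200²+200²) = √80000 ≈ 282.84, ∠ = arctan(200/200) ≈ 45.00°
pole at origin: |s| = 200, ∠ = 90.00° (in denominator)
|L| = 5 · 687.72 / 56568 ≈ 0.060787
Gain = 20 log₁₀(0.060787) ≈ -24.32 dB
∠L = 16.91° − 135.00° = -118.09°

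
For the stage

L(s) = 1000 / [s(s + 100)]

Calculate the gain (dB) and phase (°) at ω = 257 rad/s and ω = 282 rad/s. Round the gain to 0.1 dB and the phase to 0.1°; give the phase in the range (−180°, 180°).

ω = 257: -37.0 dB, -158.7°; ω = 282: -38.5 dB, -160.5°

At s = jω = j257:
pole (s+100): 100 + j257 → |·| = √(100²+257²) = √76049 ≈ 275.77, ∠ = arctan(257/100) ≈ 68.74°
pole at origin: |s| = 257, ∠ = 90.00° (in denominator)
|L| = 1000 / 70873 ≈ 0.01411
Gain = 20 log₁₀(0.01411) ≈ -37.01 dB
∠L = 0.00° − 158.74° = -158.74°

At s = jω = j282:
pole (s+100): 100 + j282 → |·| = √(100²+282²) = √89524 ≈ 299.21, ∠ = arctan(282/100) ≈ 70.47°
pole at origin: |s| = 282, ∠ = 90.00° (in denominator)
|L| = 1000 / 84377 ≈ 0.011852
Gain = 20 log₁₀(0.011852) ≈ -38.52 dB
∠L = 0.00° − 160.47° = -160.47°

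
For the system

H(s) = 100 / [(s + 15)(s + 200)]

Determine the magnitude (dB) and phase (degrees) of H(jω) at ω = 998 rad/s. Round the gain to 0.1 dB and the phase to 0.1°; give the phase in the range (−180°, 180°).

At s = jω = j998:
pole (s+15): 15 + j998 → |·| = √(15²+998²) = √996229 ≈ 998.11, ∠ = arctan(998/15) ≈ 89.14°
pole (s+200): 200 + j998 → |·| = √(200²+998²) = √1036004 ≈ 1017.8, ∠ = arctan(998/200) ≈ 78.67°
|H| = 100 / 1.0159e+06 ≈ 9.8435e-05
Gain = 20 log₁₀(9.8435e-05) ≈ -80.14 dB
∠H = 0.00° − 167.81° = -167.81°

-80.1 dB, -167.8°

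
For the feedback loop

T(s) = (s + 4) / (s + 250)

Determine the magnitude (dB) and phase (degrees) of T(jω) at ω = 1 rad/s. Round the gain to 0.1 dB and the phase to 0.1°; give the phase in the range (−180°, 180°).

At s = jω = j1:
zero (s+4): 4 + j1 → |·| = √(4²+1²) = √17 ≈ 4.1231, ∠ = arctan(1/4) ≈ 14.04°
pole (s+250): 250 + j1 → |·| = √(250²+1²) = √62501 ≈ 250, ∠ = arctan(1/250) ≈ 0.23°
|T| = 1 · 4.1231 / 250 ≈ 0.016492
Gain = 20 log₁₀(0.016492) ≈ -35.65 dB
∠T = 14.04° − 0.23° = 13.81°

-35.7 dB, 13.8°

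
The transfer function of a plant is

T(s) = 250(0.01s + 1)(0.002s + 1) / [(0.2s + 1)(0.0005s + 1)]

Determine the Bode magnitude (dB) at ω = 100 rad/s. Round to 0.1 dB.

25.1 dB

At ω = 100 rad/s:
zero (1 + j100·0.01) = 1 + j1 → |·| ≈ 1.4142, ∠ ≈ 45.00°
zero (1 + j100·0.002) = 1 + j0.2 → |·| ≈ 1.0198, ∠ ≈ 11.31°
pole (1 + j100·0.2) = 1 + j20 → |·| ≈ 20.025, ∠ ≈ 87.14°
pole (1 + j100·0.0005) = 1 + j0.05 → |·| ≈ 1.0012, ∠ ≈ 2.86°
|T| = 250 · 1.4142 · 1.0198 / (20.025 · 1.0012) ≈ 17.983
Gain = 20 log₁₀(17.983) ≈ 25.10 dB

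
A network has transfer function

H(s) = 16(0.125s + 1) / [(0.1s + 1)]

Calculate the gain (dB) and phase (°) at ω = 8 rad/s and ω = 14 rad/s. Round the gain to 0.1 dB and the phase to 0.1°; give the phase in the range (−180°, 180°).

ω = 8: 24.9 dB, 6.3°; ω = 14: 25.5 dB, 5.8°

At ω = 8 rad/s:
zero (1 + j8·0.125) = 1 + j1 → |·| ≈ 1.4142, ∠ ≈ 45.00°
pole (1 + j8·0.1) = 1 + j0.8 → |·| ≈ 1.2806, ∠ ≈ 38.66°
|H| = 16 · 1.4142 / (1.2806) ≈ 17.669
Gain = 20 log₁₀(17.669) ≈ 24.94 dB
∠H = (45.00°) − (38.66°) = 6.34°

At ω = 14 rad/s:
zero (1 + j14·0.125) = 1 + j1.75 → |·| ≈ 2.0156, ∠ ≈ 60.26°
pole (1 + j14·0.1) = 1 + j1.4 → |·| ≈ 1.7205, ∠ ≈ 54.46°
|H| = 16 · 2.0156 / (1.7205) ≈ 18.744
Gain = 20 log₁₀(18.744) ≈ 25.46 dB
∠H = (60.26°) − (54.46°) = 5.80°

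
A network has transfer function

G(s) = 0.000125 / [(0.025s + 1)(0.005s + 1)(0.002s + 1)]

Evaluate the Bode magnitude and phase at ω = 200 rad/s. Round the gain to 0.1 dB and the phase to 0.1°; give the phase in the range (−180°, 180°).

At ω = 200 rad/s:
pole (1 + j200·0.025) = 1 + j5 → |·| ≈ 5.099, ∠ ≈ 78.69°
pole (1 + j200·0.005) = 1 + j1 → |·| ≈ 1.4142, ∠ ≈ 45.00°
pole (1 + j200·0.002) = 1 + j0.4 → |·| ≈ 1.077, ∠ ≈ 21.80°
|G| = 0.000125 · 1 / (5.099 · 1.4142 · 1.077) ≈ 1.6095e-05
Gain = 20 log₁₀(1.6095e-05) ≈ -95.87 dB
∠G = (0°) − (78.69° + 45.00° + 21.80°) = -145.49°

-95.9 dB, -145.5°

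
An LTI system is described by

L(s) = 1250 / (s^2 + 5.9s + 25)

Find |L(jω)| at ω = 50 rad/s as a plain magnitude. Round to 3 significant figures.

0.502

At s = jω = j50:
quadratic: (j50)² + 5.9·j50 + 25 = -2475 + j295 → |·| ≈ 2492.5, ∠ ≈ 173.20°
|L| = 1250 / 2492.5 ≈ 0.5015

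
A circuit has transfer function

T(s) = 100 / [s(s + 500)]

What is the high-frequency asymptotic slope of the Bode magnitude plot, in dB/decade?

-40 dB/decade

Each pole contributes −20 dB/decade at high frequency; each zero contributes +20 dB/decade.
Net: 0 zero(s) − 2 pole(s) → -40 dB/decade.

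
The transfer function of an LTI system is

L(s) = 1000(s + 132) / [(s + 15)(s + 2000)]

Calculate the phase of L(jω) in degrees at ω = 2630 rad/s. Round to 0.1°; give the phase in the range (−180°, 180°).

At s = jω = j2630:
zero (s+132): 132 + j2630 → |·| = √(132²+2630²) = √6934324 ≈ 2633.3, ∠ = arctan(2630/132) ≈ 87.13°
pole (s+15): 15 + j2630 → |·| = √(15²+2630²) = √6917125 ≈ 2630, ∠ = arctan(2630/15) ≈ 89.67°
pole (s+2000): 2000 + j2630 → |·| = √(2000²+2630²) = √10916900 ≈ 3304.1, ∠ = arctan(2630/2000) ≈ 52.75°
∠L = 87.13° − 142.42° = -55.29°

-55.3°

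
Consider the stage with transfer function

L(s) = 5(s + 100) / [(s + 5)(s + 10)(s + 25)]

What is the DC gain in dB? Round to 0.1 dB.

-8.0 dB

L(0) = 5·100 / (5·10·25) = 0.4
20 log₁₀(0.4) ≈ -7.96 dB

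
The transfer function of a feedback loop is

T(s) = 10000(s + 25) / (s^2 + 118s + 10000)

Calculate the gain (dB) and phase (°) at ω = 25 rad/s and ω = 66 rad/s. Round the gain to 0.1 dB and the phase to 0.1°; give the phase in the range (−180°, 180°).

ω = 25: 31.1 dB, 27.5°; ω = 66: 37.3 dB, 15.2°

At s = jω = j25:
zero (s+25): 25 + j25 → |·| = √(25²+25²) = √1250 ≈ 35.355, ∠ = arctan(25/25) ≈ 45.00°
quadratic: (j25)² + 118·j25 + 10000 = 9375 + j2950 → |·| ≈ 9828.2, ∠ ≈ 17.47°
|T| = 10000 · 35.355 / 9828.2 ≈ 35.973
Gain = 20 log₁₀(35.973) ≈ 31.12 dB
∠T = 45.00° − 17.47° = 27.53°

At s = jω = j66:
zero (s+25): 25 + j66 → |·| = √(25²+66²) = √4981 ≈ 70.576, ∠ = arctan(66/25) ≈ 69.25°
quadratic: (j66)² + 118·j66 + 10000 = 5644 + j7788 → |·| ≈ 9618.1, ∠ ≈ 54.07°
|T| = 10000 · 70.576 / 9618.1 ≈ 73.378
Gain = 20 log₁₀(73.378) ≈ 37.31 dB
∠T = 69.25° − 54.07° = 15.18°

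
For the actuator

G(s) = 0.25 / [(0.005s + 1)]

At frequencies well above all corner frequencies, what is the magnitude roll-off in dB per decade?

Each pole contributes −20 dB/decade at high frequency; each zero contributes +20 dB/decade.
Net: 0 zero(s) − 1 pole(s) → -20 dB/decade.

-20 dB/decade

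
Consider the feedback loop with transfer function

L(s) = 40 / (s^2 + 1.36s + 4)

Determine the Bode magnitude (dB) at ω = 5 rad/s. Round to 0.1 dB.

At s = jω = j5:
quadratic: (j5)² + 1.36·j5 + 4 = -21 + j6.8 → |·| ≈ 22.074, ∠ ≈ 162.06°
|L| = 40 / 22.074 ≈ 1.8121
Gain = 20 log₁₀(1.8121) ≈ 5.16 dB

5.2 dB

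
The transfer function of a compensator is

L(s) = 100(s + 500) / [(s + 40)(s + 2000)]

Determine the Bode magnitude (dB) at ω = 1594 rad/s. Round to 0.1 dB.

-27.8 dB

At s = jω = j1594:
zero (s+500): 500 + j1594 → |·| = √(500²+1594²) = √2790836 ≈ 1670.6, ∠ = arctan(1594/500) ≈ 72.58°
pole (s+40): 40 + j1594 → |·| = √(40²+1594²) = √2542436 ≈ 1594.5, ∠ = arctan(1594/40) ≈ 88.56°
pole (s+2000): 2000 + j1594 → |·| = √(2000²+1594²) = √6540836 ≈ 2557.5, ∠ = arctan(1594/2000) ≈ 38.55°
|L| = 100 · 1670.6 / 4.0779e+06 ≈ 0.040967
Gain = 20 log₁₀(0.040967) ≈ -27.75 dB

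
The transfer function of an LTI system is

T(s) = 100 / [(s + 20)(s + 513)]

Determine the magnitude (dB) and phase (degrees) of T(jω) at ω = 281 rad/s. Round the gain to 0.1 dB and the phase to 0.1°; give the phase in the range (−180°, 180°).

-64.3 dB, -114.6°

At s = jω = j281:
pole (s+20): 20 + j281 → |·| = √(20²+281²) = √79361 ≈ 281.71, ∠ = arctan(281/20) ≈ 85.93°
pole (s+513): 513 + j281 → |·| = √(513²+281²) = √342130 ≈ 584.92, ∠ = arctan(281/513) ≈ 28.71°
|T| = 100 / 1.6478e+05 ≈ 0.00060687
Gain = 20 log₁₀(0.00060687) ≈ -64.34 dB
∠T = 0.00° − 114.64° = -114.64°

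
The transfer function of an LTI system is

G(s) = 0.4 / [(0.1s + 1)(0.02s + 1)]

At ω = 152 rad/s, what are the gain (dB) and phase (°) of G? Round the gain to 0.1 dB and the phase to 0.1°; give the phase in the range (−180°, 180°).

At ω = 152 rad/s:
pole (1 + j152·0.1) = 1 + j15.2 → |·| ≈ 15.233, ∠ ≈ 86.24°
pole (1 + j152·0.02) = 1 + j3.04 → |·| ≈ 3.2002, ∠ ≈ 71.79°
|G| = 0.4 · 1 / (15.233 · 3.2002) ≈ 0.0082054
Gain = 20 log₁₀(0.0082054) ≈ -41.72 dB
∠G = (0°) − (86.24° + 71.79°) = -158.03°

-41.7 dB, -158.0°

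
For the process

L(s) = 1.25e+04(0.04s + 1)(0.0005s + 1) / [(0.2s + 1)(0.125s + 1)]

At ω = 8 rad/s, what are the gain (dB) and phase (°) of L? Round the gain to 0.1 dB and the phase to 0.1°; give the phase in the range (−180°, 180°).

At ω = 8 rad/s:
zero (1 + j8·0.04) = 1 + j0.32 → |·| ≈ 1.05, ∠ ≈ 17.74°
zero (1 + j8·0.0005) = 1 + j0.004 → |·| ≈ 1, ∠ ≈ 0.23°
pole (1 + j8·0.2) = 1 + j1.6 → |·| ≈ 1.8868, ∠ ≈ 57.99°
pole (1 + j8·0.125) = 1 + j1 → |·| ≈ 1.4142, ∠ ≈ 45.00°
|L| = 1.25e+04 · 1.05 · 1 / (1.8868 · 1.4142) ≈ 4918.8
Gain = 20 log₁₀(4918.8) ≈ 73.84 dB
∠L = (17.74° + 0.23°) − (57.99° + 45.00°) = -85.02°

73.8 dB, -85.0°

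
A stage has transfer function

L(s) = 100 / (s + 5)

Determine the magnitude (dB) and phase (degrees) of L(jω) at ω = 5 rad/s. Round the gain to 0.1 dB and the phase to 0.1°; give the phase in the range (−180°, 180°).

23.0 dB, -45.0°

At s = jω = j5:
pole (s+5): 5 + j5 → |·| = √(5²+5²) = √50 ≈ 7.0711, ∠ = arctan(5/5) ≈ 45.00°
|L| = 100 / 7.0711 ≈ 14.142
Gain = 20 log₁₀(14.142) ≈ 23.01 dB
∠L = 0.00° − 45.00° = -45.00°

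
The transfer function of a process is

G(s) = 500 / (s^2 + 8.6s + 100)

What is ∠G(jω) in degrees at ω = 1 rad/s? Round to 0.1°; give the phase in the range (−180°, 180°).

At s = jω = j1:
quadratic: (j1)² + 8.6·j1 + 100 = 99 + j8.6 → |·| ≈ 99.373, ∠ ≈ 4.96°
∠G = 0.00° − 4.96° = -4.96°

-5.0°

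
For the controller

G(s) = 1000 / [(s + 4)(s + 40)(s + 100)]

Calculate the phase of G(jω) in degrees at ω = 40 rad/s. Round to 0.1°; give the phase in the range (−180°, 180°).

At s = jω = j40:
pole (s+4): 4 + j40 → |·| = √(4²+40²) = √1616 ≈ 40.2, ∠ = arctan(40/4) ≈ 84.29°
pole (s+40): 40 + j40 → |·| = √(40²+40²) = √3200 ≈ 56.569, ∠ = arctan(40/40) ≈ 45.00°
pole (s+100): 100 + j40 → |·| = √(100²+40²) = √11600 ≈ 107.7, ∠ = arctan(40/100) ≈ 21.80°
∠G = 0.00° − 151.09° = -151.09°

-151.1°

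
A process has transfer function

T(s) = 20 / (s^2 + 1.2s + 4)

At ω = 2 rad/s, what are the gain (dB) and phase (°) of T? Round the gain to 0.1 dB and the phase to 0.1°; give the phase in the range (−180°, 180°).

18.4 dB, -90.0°

At s = jω = j2:
quadratic: (j2)² + 1.2·j2 + 4 = 0 + j2.4 → |·| ≈ 2.4, ∠ ≈ 90.00°
|T| = 20 / 2.4 ≈ 8.3333
Gain = 20 log₁₀(8.3333) ≈ 18.42 dB
∠T = 0.00° − 90.00° = -90.00°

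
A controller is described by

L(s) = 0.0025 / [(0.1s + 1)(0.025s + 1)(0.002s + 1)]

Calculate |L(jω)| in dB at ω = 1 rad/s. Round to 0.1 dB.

-52.1 dB

At ω = 1 rad/s:
pole (1 + j1·0.1) = 1 + j0.1 → |·| ≈ 1.005, ∠ ≈ 5.71°
pole (1 + j1·0.025) = 1 + j0.025 → |·| ≈ 1.0003, ∠ ≈ 1.43°
pole (1 + j1·0.002) = 1 + j0.002 → |·| ≈ 1, ∠ ≈ 0.11°
|L| = 0.0025 · 1 / (1.005 · 1.0003 · 1) ≈ 0.0024868
Gain = 20 log₁₀(0.0024868) ≈ -52.09 dB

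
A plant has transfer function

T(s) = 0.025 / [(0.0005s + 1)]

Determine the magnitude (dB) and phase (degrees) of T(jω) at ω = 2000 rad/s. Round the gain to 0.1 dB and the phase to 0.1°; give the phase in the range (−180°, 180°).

At ω = 2000 rad/s:
pole (1 + j2000·0.0005) = 1 + j1 → |·| ≈ 1.4142, ∠ ≈ 45.00°
|T| = 0.025 · 1 / (1.4142) ≈ 0.017678
Gain = 20 log₁₀(0.017678) ≈ -35.05 dB
∠T = (0°) − (45.00°) = -45.00°

-35.1 dB, -45.0°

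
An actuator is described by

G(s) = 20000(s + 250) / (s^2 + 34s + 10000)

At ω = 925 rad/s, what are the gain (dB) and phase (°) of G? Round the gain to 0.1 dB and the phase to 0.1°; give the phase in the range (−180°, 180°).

27.1 dB, -103.0°

At s = jω = j925:
zero (s+250): 250 + j925 → |·| = √(250²+925²) = √918125 ≈ 958.19, ∠ = arctan(925/250) ≈ 74.88°
quadratic: (j925)² + 34·j925 + 10000 = -845625 + j31450 → |·| ≈ 8.4621e+05, ∠ ≈ 177.87°
|G| = 20000 · 958.19 / 8.4621e+05 ≈ 22.647
Gain = 20 log₁₀(22.647) ≈ 27.10 dB
∠G = 74.88° − 177.87° = -102.99°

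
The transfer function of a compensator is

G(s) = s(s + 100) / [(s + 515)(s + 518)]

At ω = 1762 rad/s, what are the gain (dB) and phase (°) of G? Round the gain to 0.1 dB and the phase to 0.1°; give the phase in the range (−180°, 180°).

At s = jω = j1762:
zero (s+100): 100 + j1762 → |·| = √(100²+1762²) = √3114644 ≈ 1764.8, ∠ = arctan(1762/100) ≈ 86.75°
zero at origin: s = j1762 → |·| = 1762, ∠ = 90.00°
pole (s+515): 515 + j1762 → |·| = √(515²+1762²) = √3369869 ≈ 1835.7, ∠ = arctan(1762/515) ≈ 73.71°
pole (s+518): 518 + j1762 → |·| = √(518²+1762²) = √3372968 ≈ 1836.6, ∠ = arctan(1762/518) ≈ 73.62°
|G| = 1 · 3.1096e+06 / 3.3714e+06 ≈ 0.92235
Gain = 20 log₁₀(0.92235) ≈ -0.70 dB
∠G = 176.75° − 147.33° = 29.42°

-0.7 dB, 29.4°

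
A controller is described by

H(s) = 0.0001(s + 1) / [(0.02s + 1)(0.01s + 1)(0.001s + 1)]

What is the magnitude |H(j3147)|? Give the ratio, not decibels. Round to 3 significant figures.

4.81e-05

At ω = 3147 rad/s:
zero (1 + j3147·1) = 1 + j3147 → |·| ≈ 3147, ∠ ≈ 89.98°
pole (1 + j3147·0.02) = 1 + j62.94 → |·| ≈ 62.948, ∠ ≈ 89.09°
pole (1 + j3147·0.01) = 1 + j31.47 → |·| ≈ 31.486, ∠ ≈ 88.18°
pole (1 + j3147·0.001) = 1 + j3.147 → |·| ≈ 3.3021, ∠ ≈ 72.37°
|H| = 0.0001 · 3147 / (62.948 · 31.486 · 3.3021) ≈ 4.8085e-05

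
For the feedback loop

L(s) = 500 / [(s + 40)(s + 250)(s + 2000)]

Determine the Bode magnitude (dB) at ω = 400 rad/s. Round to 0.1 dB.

At s = jω = j400:
pole (s+40): 40 + j400 → |·| = √(40²+400²) = √161600 ≈ 402, ∠ = arctan(400/40) ≈ 84.29°
pole (s+250): 250 + j400 → |·| = √(250²+400²) = √222500 ≈ 471.7, ∠ = arctan(400/250) ≈ 57.99°
pole (s+2000): 2000 + j400 → |·| = √(2000²+400²) = √4160000 ≈ 2039.6, ∠ = arctan(400/2000) ≈ 11.31°
|L| = 500 / 3.8676e+08 ≈ 1.2928e-06
Gain = 20 log₁₀(1.2928e-06) ≈ -117.77 dB

-117.8 dB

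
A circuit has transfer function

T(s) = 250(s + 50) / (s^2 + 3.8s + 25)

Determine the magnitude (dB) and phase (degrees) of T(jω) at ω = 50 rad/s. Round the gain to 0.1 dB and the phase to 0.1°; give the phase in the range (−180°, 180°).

At s = jω = j50:
zero (s+50): 50 + j50 → |·| = √(50²+50²) = √5000 ≈ 70.711, ∠ = arctan(50/50) ≈ 45.00°
quadratic: (j50)² + 3.8·j50 + 25 = -2475 + j190 → |·| ≈ 2482.3, ∠ ≈ 175.61°
|T| = 250 · 70.711 / 2482.3 ≈ 7.1215
Gain = 20 log₁₀(7.1215) ≈ 17.05 dB
∠T = 45.00° − 175.61° = -130.61°

17.1 dB, -130.6°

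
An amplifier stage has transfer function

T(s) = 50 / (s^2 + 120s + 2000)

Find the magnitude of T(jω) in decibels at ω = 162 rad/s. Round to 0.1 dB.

-55.9 dB

Substitute s = j162:
Numerator: 50 = 50 + j0
Denominator: (j162)^2 + 120(j162) + 2000 = -24244 + j19440
|N| = √(50² + 0²) ≈ 50, ∠N ≈ 0.00°
|D| = √(24244² + 19440²) ≈ 31075, ∠D ≈ 141.28°
|T| = 50 / 31075 ≈ 0.001609
Gain = 20 log₁₀(0.001609) ≈ -55.87 dB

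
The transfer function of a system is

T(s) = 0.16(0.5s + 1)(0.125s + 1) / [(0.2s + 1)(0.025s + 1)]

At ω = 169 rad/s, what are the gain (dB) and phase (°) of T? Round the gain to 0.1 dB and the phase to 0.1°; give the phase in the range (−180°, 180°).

At ω = 169 rad/s:
zero (1 + j169·0.5) = 1 + j84.5 → |·| ≈ 84.506, ∠ ≈ 89.32°
zero (1 + j169·0.125) = 1 + j21.125 → |·| ≈ 21.149, ∠ ≈ 87.29°
pole (1 + j169·0.2) = 1 + j33.8 → |·| ≈ 33.815, ∠ ≈ 88.31°
pole (1 + j169·0.025) = 1 + j4.225 → |·| ≈ 4.3417, ∠ ≈ 76.68°
|T| = 0.16 · 84.506 · 21.149 / (33.815 · 4.3417) ≈ 1.9477
Gain = 20 log₁₀(1.9477) ≈ 5.79 dB
∠T = (89.32° + 87.29°) − (88.31° + 76.68°) = 11.62°

5.8 dB, 11.6°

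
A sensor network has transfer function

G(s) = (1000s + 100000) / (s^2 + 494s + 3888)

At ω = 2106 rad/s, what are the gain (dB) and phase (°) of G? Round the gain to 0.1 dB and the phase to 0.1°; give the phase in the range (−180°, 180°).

-6.7 dB, -79.5°

Substitute s = j2106:
Numerator: 1000(j2106) + 100000 = 100000 + j2106000
Denominator: (j2106)^2 + 494(j2106) + 3888 = -4431348 + j1040364
|N| = √(100000² + 2106000²) ≈ 2.1084e+06, ∠N ≈ 87.28°
|D| = √(4431348² + 1040364²) ≈ 4.5518e+06, ∠D ≈ 166.79°
|G| = 2.1084e+06 / 4.5518e+06 ≈ 0.4632
Gain = 20 log₁₀(0.4632) ≈ -6.68 dB
∠G = 87.28° − 166.79° = -79.51°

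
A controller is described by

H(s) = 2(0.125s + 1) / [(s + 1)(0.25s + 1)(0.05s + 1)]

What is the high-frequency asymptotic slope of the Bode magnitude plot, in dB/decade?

Each pole contributes −20 dB/decade at high frequency; each zero contributes +20 dB/decade.
Net: 1 zero(s) − 3 pole(s) → -40 dB/decade.

-40 dB/decade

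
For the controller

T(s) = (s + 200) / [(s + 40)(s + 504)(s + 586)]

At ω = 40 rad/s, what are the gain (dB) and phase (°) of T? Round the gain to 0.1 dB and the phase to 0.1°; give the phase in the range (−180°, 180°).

At s = jω = j40:
zero (s+200): 200 + j40 → |·| = √(200²+40²) = √41600 ≈ 203.96, ∠ = arctan(40/200) ≈ 11.31°
pole (s+40): 40 + j40 → |·| = √(40²+40²) = √3200 ≈ 56.569, ∠ = arctan(40/40) ≈ 45.00°
pole (s+504): 504 + j40 → |·| = √(504²+40²) = √255616 ≈ 505.58, ∠ = arctan(40/504) ≈ 4.54°
pole (s+586): 586 + j40 → |·| = √(586²+40²) = √344996 ≈ 587.36, ∠ = arctan(40/586) ≈ 3.90°
|T| = 1 · 203.96 / 1.6799e+07 ≈ 1.2141e-05
Gain = 20 log₁₀(1.2141e-05) ≈ -98.31 dB
∠T = 11.31° − 53.44° = -42.13°

-98.3 dB, -42.1°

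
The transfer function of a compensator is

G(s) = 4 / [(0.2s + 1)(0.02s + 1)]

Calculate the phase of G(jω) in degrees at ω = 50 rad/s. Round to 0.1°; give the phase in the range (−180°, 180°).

At ω = 50 rad/s:
pole (1 + j50·0.2) = 1 + j10 → |·| ≈ 10.05, ∠ ≈ 84.29°
pole (1 + j50·0.02) = 1 + j1 → |·| ≈ 1.4142, ∠ ≈ 45.00°
∠G = (0°) − (84.29° + 45.00°) = -129.29°

-129.3°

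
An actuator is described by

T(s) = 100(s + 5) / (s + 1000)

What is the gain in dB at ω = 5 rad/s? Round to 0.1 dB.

-3.0 dB

At s = jω = j5:
zero (s+5): 5 + j5 → |·| = √(5²+5²) = √50 ≈ 7.0711, ∠ = arctan(5/5) ≈ 45.00°
pole (s+1000): 1000 + j5 → |·| = √(1000²+5²) = √1000025 ≈ 1000, ∠ = arctan(5/1000) ≈ 0.29°
|T| = 100 · 7.0711 / 1000 ≈ 0.70711
Gain = 20 log₁₀(0.70711) ≈ -3.01 dB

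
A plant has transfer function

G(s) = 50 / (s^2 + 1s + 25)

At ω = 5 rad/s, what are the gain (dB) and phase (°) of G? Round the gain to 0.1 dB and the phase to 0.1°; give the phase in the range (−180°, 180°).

At s = jω = j5:
quadratic: (j5)² + 1·j5 + 25 = 0 + j5 → |·| ≈ 5, ∠ ≈ 90.00°
|G| = 50 / 5 ≈ 10
Gain = 20 log₁₀(10) ≈ 20.00 dB
∠G = 0.00° − 90.00° = -90.00°

20.0 dB, -90.0°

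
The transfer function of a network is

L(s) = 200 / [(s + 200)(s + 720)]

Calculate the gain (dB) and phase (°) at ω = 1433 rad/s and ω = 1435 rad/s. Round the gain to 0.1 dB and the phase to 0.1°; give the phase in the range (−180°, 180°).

ω = 1433: -81.3 dB, -145.4°; ω = 1435: -81.3 dB, -145.4°

At s = jω = j1433:
pole (s+200): 200 + j1433 → |·| = √(200²+1433²) = √2093489 ≈ 1446.9, ∠ = arctan(1433/200) ≈ 82.05°
pole (s+720): 720 + j1433 → |·| = √(720²+1433²) = √2571889 ≈ 1603.7, ∠ = arctan(1433/720) ≈ 63.32°
|L| = 200 / 2.3204e+06 ≈ 8.6192e-05
Gain = 20 log₁₀(8.6192e-05) ≈ -81.29 dB
∠L = 0.00° − 145.37° = -145.37°

At s = jω = j1435:
pole (s+200): 200 + j1435 → |·| = √(200²+1435²) = √2099225 ≈ 1448.9, ∠ = arctan(1435/200) ≈ 82.07°
pole (s+720): 720 + j1435 → |·| = √(720²+1435²) = √2577625 ≈ 1605.5, ∠ = arctan(1435/720) ≈ 63.36°
|L| = 200 / 2.3262e+06 ≈ 8.5977e-05
Gain = 20 log₁₀(8.5977e-05) ≈ -81.31 dB
∠L = 0.00° − 145.43° = -145.43°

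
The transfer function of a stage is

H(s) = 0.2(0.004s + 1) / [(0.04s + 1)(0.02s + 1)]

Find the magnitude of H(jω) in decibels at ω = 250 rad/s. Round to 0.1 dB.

-45.2 dB

At ω = 250 rad/s:
zero (1 + j250·0.004) = 1 + j1 → |·| ≈ 1.4142, ∠ ≈ 45.00°
pole (1 + j250·0.04) = 1 + j10 → |·| ≈ 10.05, ∠ ≈ 84.29°
pole (1 + j250·0.02) = 1 + j5 → |·| ≈ 5.099, ∠ ≈ 78.69°
|H| = 0.2 · 1.4142 / (10.05 · 5.099) ≈ 0.0055194
Gain = 20 log₁₀(0.0055194) ≈ -45.16 dB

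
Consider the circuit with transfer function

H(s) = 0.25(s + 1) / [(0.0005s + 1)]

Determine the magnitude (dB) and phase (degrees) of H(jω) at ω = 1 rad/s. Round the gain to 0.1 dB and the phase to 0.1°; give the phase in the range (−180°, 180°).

At ω = 1 rad/s:
zero (1 + j1·1) = 1 + j1 → |·| ≈ 1.4142, ∠ ≈ 45.00°
pole (1 + j1·0.0005) = 1 + j0.0005 → |·| ≈ 1, ∠ ≈ 0.03°
|H| = 0.25 · 1.4142 / (1) ≈ 0.35355
Gain = 20 log₁₀(0.35355) ≈ -9.03 dB
∠H = (45.00°) − (0.03°) = 44.97°

-9.0 dB, 45.0°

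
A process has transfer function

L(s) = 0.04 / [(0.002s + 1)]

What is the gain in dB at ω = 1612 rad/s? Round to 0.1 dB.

-38.5 dB

At ω = 1612 rad/s:
pole (1 + j1612·0.002) = 1 + j3.224 → |·| ≈ 3.3755, ∠ ≈ 72.77°
|L| = 0.04 · 1 / (3.3755) ≈ 0.01185
Gain = 20 log₁₀(0.01185) ≈ -38.53 dB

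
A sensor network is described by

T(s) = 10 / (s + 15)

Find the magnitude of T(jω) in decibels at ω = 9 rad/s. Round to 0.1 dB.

-4.9 dB

Substitute s = j9:
Numerator: 10 = 10 + j0
Denominator: (j9) + 15 = 15 + j9
|N| = √(10² + 0²) ≈ 10, ∠N ≈ 0.00°
|D| = √(15² + 9²) ≈ 17.493, ∠D ≈ 30.96°
|T| = 10 / 17.493 ≈ 0.57166
Gain = 20 log₁₀(0.57166) ≈ -4.86 dB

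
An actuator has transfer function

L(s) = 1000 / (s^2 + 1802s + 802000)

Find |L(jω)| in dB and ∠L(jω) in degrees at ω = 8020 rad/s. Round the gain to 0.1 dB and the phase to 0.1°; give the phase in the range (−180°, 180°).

-96.3 dB, -167.2°

Substitute s = j8020:
Numerator: 1000 = 1000 + j0
Denominator: (j8020)^2 + 1802(j8020) + 802000 = -63518400 + j14452040
|N| = √(1000² + 0²) ≈ 1000, ∠N ≈ 0.00°
|D| = √(63518400² + 14452040²) ≈ 6.5142e+07, ∠D ≈ 167.18°
|L| = 1000 / 6.5142e+07 ≈ 1.5351e-05
Gain = 20 log₁₀(1.5351e-05) ≈ -96.28 dB
∠L = 0.00° − 167.18° = -167.18°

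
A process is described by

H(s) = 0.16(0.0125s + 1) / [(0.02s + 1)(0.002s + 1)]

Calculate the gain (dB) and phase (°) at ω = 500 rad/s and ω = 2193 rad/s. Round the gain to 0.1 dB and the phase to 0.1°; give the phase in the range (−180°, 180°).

At ω = 500 rad/s:
zero (1 + j500·0.0125) = 1 + j6.25 → |·| ≈ 6.3295, ∠ ≈ 80.91°
pole (1 + j500·0.02) = 1 + j10 → |·| ≈ 10.05, ∠ ≈ 84.29°
pole (1 + j500·0.002) = 1 + j1 → |·| ≈ 1.4142, ∠ ≈ 45.00°
|H| = 0.16 · 6.3295 / (10.05 · 1.4142) ≈ 0.071255
Gain = 20 log₁₀(0.071255) ≈ -22.94 dB
∠H = (80.91°) − (84.29° + 45.00°) = -48.38°

At ω = 2193 rad/s:
zero (1 + j2193·0.0125) = 1 + j27.4125 → |·| ≈ 27.431, ∠ ≈ 87.91°
pole (1 + j2193·0.02) = 1 + j43.86 → |·| ≈ 43.871, ∠ ≈ 88.69°
pole (1 + j2193·0.002) = 1 + j4.386 → |·| ≈ 4.4986, ∠ ≈ 77.16°
|H| = 0.16 · 27.431 / (43.871 · 4.4986) ≈ 0.022239
Gain = 20 log₁₀(0.022239) ≈ -33.06 dB
∠H = (87.91°) − (88.69° + 77.16°) = -77.94°

ω = 500: -22.9 dB, -48.4°; ω = 2193: -33.1 dB, -77.9°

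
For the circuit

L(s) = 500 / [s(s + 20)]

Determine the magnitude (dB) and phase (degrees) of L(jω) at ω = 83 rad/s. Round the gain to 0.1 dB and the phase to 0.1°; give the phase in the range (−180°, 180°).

-23.0 dB, -166.5°

At s = jω = j83:
pole (s+20): 20 + j83 → |·| = √(20²+83²) = √7289 ≈ 85.376, ∠ = arctan(83/20) ≈ 76.45°
pole at origin: |s| = 83, ∠ = 90.00° (in denominator)
|L| = 500 / 7086.2 ≈ 0.07056
Gain = 20 log₁₀(0.07056) ≈ -23.03 dB
∠L = 0.00° − 166.45° = -166.45°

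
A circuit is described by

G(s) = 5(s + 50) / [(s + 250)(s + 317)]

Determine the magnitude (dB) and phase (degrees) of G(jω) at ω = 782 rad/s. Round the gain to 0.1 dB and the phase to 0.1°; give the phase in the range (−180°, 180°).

-45.0 dB, -53.9°

At s = jω = j782:
zero (s+50): 50 + j782 → |·| = √(50²+782²) = √614024 ≈ 783.6, ∠ = arctan(782/50) ≈ 86.34°
pole (s+250): 250 + j782 → |·| = √(250²+782²) = √674024 ≈ 820.99, ∠ = arctan(782/250) ≈ 72.27°
pole (s+317): 317 + j782 → |·| = √(317²+782²) = √712013 ≈ 843.81, ∠ = arctan(782/317) ≈ 67.93°
|G| = 5 · 783.6 / 6.9276e+05 ≈ 0.0056556
Gain = 20 log₁₀(0.0056556) ≈ -44.95 dB
∠G = 86.34° − 140.20° = -53.86°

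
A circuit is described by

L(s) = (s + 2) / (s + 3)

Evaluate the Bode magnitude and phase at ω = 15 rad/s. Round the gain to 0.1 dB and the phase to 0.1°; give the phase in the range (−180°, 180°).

Substitute s = j15:
Numerator: (j15) + 2 = 2 + j15
Denominator: (j15) + 3 = 3 + j15
|N| = √(2² + 15²) ≈ 15.133, ∠N ≈ 82.41°
|D| = √(3² + 15²) ≈ 15.297, ∠D ≈ 78.69°
|L| = 15.133 / 15.297 ≈ 0.98928
Gain = 20 log₁₀(0.98928) ≈ -0.09 dB
∠L = 82.41° − 78.69° = 3.72°

-0.1 dB, 3.7°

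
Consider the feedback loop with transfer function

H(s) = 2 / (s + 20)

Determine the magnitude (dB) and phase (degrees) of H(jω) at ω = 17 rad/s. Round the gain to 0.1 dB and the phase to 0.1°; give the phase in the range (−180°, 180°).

At s = jω = j17:
pole (s+20): 20 + j17 → |·| = √(20²+17²) = √689 ≈ 26.249, ∠ = arctan(17/20) ≈ 40.36°
|H| = 2 / 26.249 ≈ 0.076193
Gain = 20 log₁₀(0.076193) ≈ -22.36 dB
∠H = 0.00° − 40.36° = -40.36°

-22.4 dB, -40.4°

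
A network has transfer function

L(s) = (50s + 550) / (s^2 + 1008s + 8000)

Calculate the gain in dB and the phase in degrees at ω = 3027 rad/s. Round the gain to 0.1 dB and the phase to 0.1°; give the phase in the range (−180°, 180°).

-36.1 dB, -71.8°

Substitute s = j3027:
Numerator: 50(j3027) + 550 = 550 + j151350
Denominator: (j3027)^2 + 1008(j3027) + 8000 = -9154729 + j3051216
|N| = √(550² + 151350²) ≈ 1.5135e+05, ∠N ≈ 89.79°
|D| = √(9154729² + 3051216²) ≈ 9.6498e+06, ∠D ≈ 161.57°
|L| = 1.5135e+05 / 9.6498e+06 ≈ 0.015684
Gain = 20 log₁₀(0.015684) ≈ -36.09 dB
∠L = 89.79° − 161.57° = -71.78°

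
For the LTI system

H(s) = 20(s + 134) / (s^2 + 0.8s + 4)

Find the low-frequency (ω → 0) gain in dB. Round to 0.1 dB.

H(0) = 20·134 / 4 = 670
20 log₁₀(670) ≈ 56.52 dB

56.5 dB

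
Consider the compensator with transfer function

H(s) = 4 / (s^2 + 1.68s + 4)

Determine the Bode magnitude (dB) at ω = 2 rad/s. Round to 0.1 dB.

At s = jω = j2:
quadratic: (j2)² + 1.68·j2 + 4 = 0 + j3.36 → |·| ≈ 3.36, ∠ ≈ 90.00°
|H| = 4 / 3.36 ≈ 1.1905
Gain = 20 log₁₀(1.1905) ≈ 1.51 dB

1.5 dB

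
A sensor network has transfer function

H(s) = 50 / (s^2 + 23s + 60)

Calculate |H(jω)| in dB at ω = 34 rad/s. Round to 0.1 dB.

Substitute s = j34:
Numerator: 50 = 50 + j0
Denominator: (j34)^2 + 23(j34) + 60 = -1096 + j782
|N| = √(50² + 0²) ≈ 50, ∠N ≈ 0.00°
|D| = √(1096² + 782²) ≈ 1346.4, ∠D ≈ 144.49°
|H| = 50 / 1346.4 ≈ 0.037136
Gain = 20 log₁₀(0.037136) ≈ -28.60 dB

-28.6 dB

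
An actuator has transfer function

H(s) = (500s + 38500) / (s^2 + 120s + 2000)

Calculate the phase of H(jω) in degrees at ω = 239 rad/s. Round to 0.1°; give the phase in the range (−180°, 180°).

-80.4°

Substitute s = j239:
Numerator: 500(j239) + 38500 = 38500 + j119500
Denominator: (j239)^2 + 120(j239) + 2000 = -55121 + j28680
|N| = √(38500² + 119500²) ≈ 1.2555e+05, ∠N ≈ 72.14°
|D| = √(55121² + 28680²) ≈ 62136, ∠D ≈ 152.51°
∠H = 72.14° − 152.51° = -80.37°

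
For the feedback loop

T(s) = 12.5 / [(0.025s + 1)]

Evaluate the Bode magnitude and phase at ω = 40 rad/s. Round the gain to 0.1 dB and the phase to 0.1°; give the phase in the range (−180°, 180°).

18.9 dB, -45.0°

At ω = 40 rad/s:
pole (1 + j40·0.025) = 1 + j1 → |·| ≈ 1.4142, ∠ ≈ 45.00°
|T| = 12.5 · 1 / (1.4142) ≈ 8.8389
Gain = 20 log₁₀(8.8389) ≈ 18.93 dB
∠T = (0°) − (45.00°) = -45.00°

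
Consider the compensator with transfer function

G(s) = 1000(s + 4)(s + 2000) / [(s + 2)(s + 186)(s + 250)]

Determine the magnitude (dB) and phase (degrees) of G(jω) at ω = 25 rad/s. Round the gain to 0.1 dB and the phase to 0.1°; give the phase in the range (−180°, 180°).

32.6 dB, -17.2°

At s = jω = j25:
zero (s+4): 4 + j25 → |·| = √(4²+25²) = √641 ≈ 25.318, ∠ = arctan(25/4) ≈ 80.91°
zero (s+2000): 2000 + j25 → |·| = √(2000²+25²) = √4000625 ≈ 2000.2, ∠ = arctan(25/2000) ≈ 0.72°
pole (s+2): 2 + j25 → |·| = √(2²+25²) = √629 ≈ 25.08, ∠ = arctan(25/2) ≈ 85.43°
pole (s+186): 186 + j25 → |·| = √(186²+25²) = √35221 ≈ 187.67, ∠ = arctan(25/186) ≈ 7.66°
pole (s+250): 250 + j25 → |·| = √(250²+25²) = √63125 ≈ 251.25, ∠ = arctan(25/250) ≈ 5.71°
|G| = 1000 · 50641 / 1.1826e+06 ≈ 42.822
Gain = 20 log₁₀(42.822) ≈ 32.63 dB
∠G = 81.63° − 98.80° = -17.17°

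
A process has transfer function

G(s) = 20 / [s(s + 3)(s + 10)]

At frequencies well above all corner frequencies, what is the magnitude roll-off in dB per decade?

Each pole contributes −20 dB/decade at high frequency; each zero contributes +20 dB/decade.
Net: 0 zero(s) − 3 pole(s) → -60 dB/decade.

-60 dB/decade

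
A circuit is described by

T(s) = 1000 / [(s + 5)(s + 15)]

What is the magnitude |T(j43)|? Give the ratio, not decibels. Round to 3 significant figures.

At s = jω = j43:
pole (s+5): 5 + j43 → |·| = √(5²+43²) = √1874 ≈ 43.29, ∠ = arctan(43/5) ≈ 83.37°
pole (s+15): 15 + j43 → |·| = √(15²+43²) = √2074 ≈ 45.541, ∠ = arctan(43/15) ≈ 70.77°
|T| = 1000 / 1971.5 ≈ 0.50723

0.507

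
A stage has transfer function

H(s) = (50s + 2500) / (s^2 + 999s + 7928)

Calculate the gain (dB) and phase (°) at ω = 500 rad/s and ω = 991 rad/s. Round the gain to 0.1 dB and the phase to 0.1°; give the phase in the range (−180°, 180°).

ω = 500: -26.9 dB, -31.6°; ω = 991: -28.9 dB, -47.4°

Substitute s = j500:
Numerator: 50(j500) + 2500 = 2500 + j25000
Denominator: (j500)^2 + 999(j500) + 7928 = -242072 + j499500
|N| = √(2500² + 25000²) ≈ 25125, ∠N ≈ 84.29°
|D| = √(242072² + 499500²) ≈ 5.5507e+05, ∠D ≈ 115.86°
|H| = 25125 / 5.5507e+05 ≈ 0.045265
Gain = 20 log₁₀(0.045265) ≈ -26.88 dB
∠H = 84.29° − 115.86° = -31.57°

Substitute s = j991:
Numerator: 50(j991) + 2500 = 2500 + j49550
Denominator: (j991)^2 + 999(j991) + 7928 = -974153 + j990009
|N| = √(2500² + 49550²) ≈ 49613, ∠N ≈ 87.11°
|D| = √(974153² + 990009²) ≈ 1.3889e+06, ∠D ≈ 134.54°
|H| = 49613 / 1.3889e+06 ≈ 0.035721
Gain = 20 log₁₀(0.035721) ≈ -28.94 dB
∠H = 87.11° − 134.54° = -47.43°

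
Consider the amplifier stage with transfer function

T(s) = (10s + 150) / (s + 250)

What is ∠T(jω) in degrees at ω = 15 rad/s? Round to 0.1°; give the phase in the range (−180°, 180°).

Substitute s = j15:
Numerator: 10(j15) + 150 = 150 + j150
Denominator: (j15) + 250 = 250 + j15
|N| = √(150² + 150²) ≈ 212.13, ∠N ≈ 45.00°
|D| = √(250² + 15²) ≈ 250.45, ∠D ≈ 3.43°
∠T = 45.00° − 3.43° = 41.57°

41.6°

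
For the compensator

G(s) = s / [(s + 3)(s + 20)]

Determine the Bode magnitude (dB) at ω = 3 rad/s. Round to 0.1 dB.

-29.1 dB

At s = jω = j3:
zero at origin: s = j3 → |·| = 3, ∠ = 90.00°
pole (s+3): 3 + j3 → |·| = √(3²+3²) = √18 ≈ 4.2426, ∠ = arctan(3/3) ≈ 45.00°
pole (s+20): 20 + j3 → |·| = √(20²+3²) = √409 ≈ 20.224, ∠ = arctan(3/20) ≈ 8.53°
|G| = 1 · 3 / 85.802 ≈ 0.034964
Gain = 20 log₁₀(0.034964) ≈ -29.13 dB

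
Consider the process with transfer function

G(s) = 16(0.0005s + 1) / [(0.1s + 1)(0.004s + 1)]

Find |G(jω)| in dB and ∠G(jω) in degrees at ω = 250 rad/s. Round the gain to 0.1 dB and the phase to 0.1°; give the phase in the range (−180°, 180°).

-6.8 dB, -125.6°

At ω = 250 rad/s:
zero (1 + j250·0.0005) = 1 + j0.125 → |·| ≈ 1.0078, ∠ ≈ 7.13°
pole (1 + j250·0.1) = 1 + j25 → |·| ≈ 25.02, ∠ ≈ 87.71°
pole (1 + j250·0.004) = 1 + j1 → |·| ≈ 1.4142, ∠ ≈ 45.00°
|G| = 16 · 1.0078 / (25.02 · 1.4142) ≈ 0.45572
Gain = 20 log₁₀(0.45572) ≈ -6.83 dB
∠G = (7.13°) − (87.71° + 45.00°) = -125.58°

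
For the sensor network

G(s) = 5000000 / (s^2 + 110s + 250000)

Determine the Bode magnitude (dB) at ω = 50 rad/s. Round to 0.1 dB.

26.1 dB

At s = jω = j50:
quadratic: (j50)² + 110·j50 + 250000 = 247500 + j5500 → |·| ≈ 2.4756e+05, ∠ ≈ 1.27°
|G| = 5000000 / 2.4756e+05 ≈ 20.197
Gain = 20 log₁₀(20.197) ≈ 26.11 dB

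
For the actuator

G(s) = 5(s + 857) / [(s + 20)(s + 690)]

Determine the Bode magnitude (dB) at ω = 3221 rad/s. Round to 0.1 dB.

-56.1 dB

At s = jω = j3221:
zero (s+857): 857 + j3221 → |·| = √(857²+3221²) = √11109290 ≈ 3333.1, ∠ = arctan(3221/857) ≈ 75.10°
pole (s+20): 20 + j3221 → |·| = √(20²+3221²) = √10375241 ≈ 3221.1, ∠ = arctan(3221/20) ≈ 89.64°
pole (s+690): 690 + j3221 → |·| = √(690²+3221²) = √10850941 ≈ 3294.1, ∠ = arctan(3221/690) ≈ 77.91°
|G| = 5 · 3333.1 / 1.0611e+07 ≈ 0.0015706
Gain = 20 log₁₀(0.0015706) ≈ -56.08 dB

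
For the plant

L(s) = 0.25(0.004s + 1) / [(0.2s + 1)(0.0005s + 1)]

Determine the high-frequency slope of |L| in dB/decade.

-20 dB/decade

Each pole contributes −20 dB/decade at high frequency; each zero contributes +20 dB/decade.
Net: 1 zero(s) − 2 pole(s) → -20 dB/decade.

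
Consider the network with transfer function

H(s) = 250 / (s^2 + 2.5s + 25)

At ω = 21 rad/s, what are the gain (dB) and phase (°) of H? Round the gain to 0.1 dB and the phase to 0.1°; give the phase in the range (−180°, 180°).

-4.5 dB, -172.8°

At s = jω = j21:
quadratic: (j21)² + 2.5·j21 + 25 = -416 + j52.5 → |·| ≈ 419.3, ∠ ≈ 172.81°
|H| = 250 / 419.3 ≈ 0.59623
Gain = 20 log₁₀(0.59623) ≈ -4.49 dB
∠H = 0.00° − 172.81° = -172.81°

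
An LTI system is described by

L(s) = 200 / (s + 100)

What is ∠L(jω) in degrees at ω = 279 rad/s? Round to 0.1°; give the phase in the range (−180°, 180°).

At s = jω = j279:
pole (s+100): 100 + j279 → |·| = √(100²+279²) = √87841 ≈ 296.38, ∠ = arctan(279/100) ≈ 70.28°
∠L = 0.00° − 70.28° = -70.28°

-70.3°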